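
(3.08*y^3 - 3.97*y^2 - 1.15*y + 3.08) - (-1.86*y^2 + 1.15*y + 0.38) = 3.08*y^3 - 2.11*y^2 - 2.3*y + 2.7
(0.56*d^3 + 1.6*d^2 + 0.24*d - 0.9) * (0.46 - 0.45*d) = -0.252*d^4 - 0.4624*d^3 + 0.628*d^2 + 0.5154*d - 0.414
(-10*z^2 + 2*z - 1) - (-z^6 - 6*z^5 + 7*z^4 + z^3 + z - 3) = z^6 + 6*z^5 - 7*z^4 - z^3 - 10*z^2 + z + 2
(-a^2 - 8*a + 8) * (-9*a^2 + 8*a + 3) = 9*a^4 + 64*a^3 - 139*a^2 + 40*a + 24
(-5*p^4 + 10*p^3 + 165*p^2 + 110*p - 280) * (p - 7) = -5*p^5 + 45*p^4 + 95*p^3 - 1045*p^2 - 1050*p + 1960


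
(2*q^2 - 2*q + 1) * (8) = 16*q^2 - 16*q + 8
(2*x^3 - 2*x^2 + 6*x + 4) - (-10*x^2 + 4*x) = 2*x^3 + 8*x^2 + 2*x + 4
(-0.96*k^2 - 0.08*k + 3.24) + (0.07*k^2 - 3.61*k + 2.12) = -0.89*k^2 - 3.69*k + 5.36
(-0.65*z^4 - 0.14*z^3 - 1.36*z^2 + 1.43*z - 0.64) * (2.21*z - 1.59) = -1.4365*z^5 + 0.7241*z^4 - 2.783*z^3 + 5.3227*z^2 - 3.6881*z + 1.0176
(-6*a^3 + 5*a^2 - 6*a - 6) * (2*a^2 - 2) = -12*a^5 + 10*a^4 - 22*a^2 + 12*a + 12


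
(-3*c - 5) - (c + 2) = -4*c - 7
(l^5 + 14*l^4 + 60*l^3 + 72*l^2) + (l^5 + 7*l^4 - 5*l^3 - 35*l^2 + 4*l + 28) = 2*l^5 + 21*l^4 + 55*l^3 + 37*l^2 + 4*l + 28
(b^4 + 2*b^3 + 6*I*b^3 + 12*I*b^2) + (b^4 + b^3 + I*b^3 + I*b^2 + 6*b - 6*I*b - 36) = 2*b^4 + 3*b^3 + 7*I*b^3 + 13*I*b^2 + 6*b - 6*I*b - 36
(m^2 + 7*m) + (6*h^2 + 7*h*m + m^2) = 6*h^2 + 7*h*m + 2*m^2 + 7*m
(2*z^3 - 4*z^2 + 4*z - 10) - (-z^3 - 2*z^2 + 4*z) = 3*z^3 - 2*z^2 - 10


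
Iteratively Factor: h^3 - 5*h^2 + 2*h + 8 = (h + 1)*(h^2 - 6*h + 8) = (h - 4)*(h + 1)*(h - 2)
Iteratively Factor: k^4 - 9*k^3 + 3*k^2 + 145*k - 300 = (k + 4)*(k^3 - 13*k^2 + 55*k - 75) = (k - 5)*(k + 4)*(k^2 - 8*k + 15) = (k - 5)^2*(k + 4)*(k - 3)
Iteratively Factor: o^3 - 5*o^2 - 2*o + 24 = (o - 3)*(o^2 - 2*o - 8) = (o - 3)*(o + 2)*(o - 4)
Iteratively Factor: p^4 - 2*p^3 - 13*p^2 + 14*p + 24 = (p + 3)*(p^3 - 5*p^2 + 2*p + 8) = (p - 4)*(p + 3)*(p^2 - p - 2) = (p - 4)*(p + 1)*(p + 3)*(p - 2)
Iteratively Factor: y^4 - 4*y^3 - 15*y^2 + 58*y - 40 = (y - 1)*(y^3 - 3*y^2 - 18*y + 40) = (y - 2)*(y - 1)*(y^2 - y - 20) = (y - 2)*(y - 1)*(y + 4)*(y - 5)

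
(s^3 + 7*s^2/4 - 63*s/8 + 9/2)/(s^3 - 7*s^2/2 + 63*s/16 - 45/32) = 4*(s + 4)/(4*s - 5)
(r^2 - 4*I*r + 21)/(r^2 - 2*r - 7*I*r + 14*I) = (r + 3*I)/(r - 2)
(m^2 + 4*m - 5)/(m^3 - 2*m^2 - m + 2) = (m + 5)/(m^2 - m - 2)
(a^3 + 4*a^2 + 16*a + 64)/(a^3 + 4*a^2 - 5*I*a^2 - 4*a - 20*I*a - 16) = (a + 4*I)/(a - I)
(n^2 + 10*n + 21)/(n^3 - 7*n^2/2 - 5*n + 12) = 2*(n^2 + 10*n + 21)/(2*n^3 - 7*n^2 - 10*n + 24)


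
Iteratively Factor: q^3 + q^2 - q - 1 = (q + 1)*(q^2 - 1) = (q - 1)*(q + 1)*(q + 1)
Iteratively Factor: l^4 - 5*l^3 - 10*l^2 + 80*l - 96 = (l + 4)*(l^3 - 9*l^2 + 26*l - 24) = (l - 2)*(l + 4)*(l^2 - 7*l + 12) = (l - 4)*(l - 2)*(l + 4)*(l - 3)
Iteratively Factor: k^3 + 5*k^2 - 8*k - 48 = (k - 3)*(k^2 + 8*k + 16) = (k - 3)*(k + 4)*(k + 4)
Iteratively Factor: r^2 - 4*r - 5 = (r - 5)*(r + 1)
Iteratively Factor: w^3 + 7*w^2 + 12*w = (w + 3)*(w^2 + 4*w) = (w + 3)*(w + 4)*(w)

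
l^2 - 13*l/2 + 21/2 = (l - 7/2)*(l - 3)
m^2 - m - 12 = (m - 4)*(m + 3)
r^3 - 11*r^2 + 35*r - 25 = (r - 5)^2*(r - 1)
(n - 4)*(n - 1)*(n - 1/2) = n^3 - 11*n^2/2 + 13*n/2 - 2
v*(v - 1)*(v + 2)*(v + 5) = v^4 + 6*v^3 + 3*v^2 - 10*v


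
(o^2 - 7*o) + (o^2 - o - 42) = 2*o^2 - 8*o - 42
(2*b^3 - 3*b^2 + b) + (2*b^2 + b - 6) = 2*b^3 - b^2 + 2*b - 6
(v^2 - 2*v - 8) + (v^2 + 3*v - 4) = 2*v^2 + v - 12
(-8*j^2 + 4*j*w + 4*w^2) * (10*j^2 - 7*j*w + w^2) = -80*j^4 + 96*j^3*w + 4*j^2*w^2 - 24*j*w^3 + 4*w^4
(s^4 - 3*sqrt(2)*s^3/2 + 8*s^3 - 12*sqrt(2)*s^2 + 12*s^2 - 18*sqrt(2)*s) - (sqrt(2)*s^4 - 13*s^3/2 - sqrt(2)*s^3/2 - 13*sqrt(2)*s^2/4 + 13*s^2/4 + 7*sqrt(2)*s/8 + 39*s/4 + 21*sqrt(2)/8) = -sqrt(2)*s^4 + s^4 - sqrt(2)*s^3 + 29*s^3/2 - 35*sqrt(2)*s^2/4 + 35*s^2/4 - 151*sqrt(2)*s/8 - 39*s/4 - 21*sqrt(2)/8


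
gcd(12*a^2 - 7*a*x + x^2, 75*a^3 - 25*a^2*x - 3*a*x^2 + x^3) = -3*a + x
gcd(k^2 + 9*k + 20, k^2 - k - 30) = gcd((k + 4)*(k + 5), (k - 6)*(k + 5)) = k + 5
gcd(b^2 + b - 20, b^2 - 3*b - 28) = 1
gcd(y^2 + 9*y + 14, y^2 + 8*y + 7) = y + 7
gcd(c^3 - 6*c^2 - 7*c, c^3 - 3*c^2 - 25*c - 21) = c^2 - 6*c - 7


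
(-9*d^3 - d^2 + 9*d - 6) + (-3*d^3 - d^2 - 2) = -12*d^3 - 2*d^2 + 9*d - 8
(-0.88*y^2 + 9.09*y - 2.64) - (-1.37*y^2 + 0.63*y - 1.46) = 0.49*y^2 + 8.46*y - 1.18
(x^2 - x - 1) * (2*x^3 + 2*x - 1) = 2*x^5 - 2*x^4 - 3*x^2 - x + 1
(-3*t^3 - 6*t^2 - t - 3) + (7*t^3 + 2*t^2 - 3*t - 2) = 4*t^3 - 4*t^2 - 4*t - 5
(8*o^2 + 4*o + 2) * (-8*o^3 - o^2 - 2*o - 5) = -64*o^5 - 40*o^4 - 36*o^3 - 50*o^2 - 24*o - 10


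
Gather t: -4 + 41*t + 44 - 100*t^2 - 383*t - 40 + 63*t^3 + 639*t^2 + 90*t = 63*t^3 + 539*t^2 - 252*t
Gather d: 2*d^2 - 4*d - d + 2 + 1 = 2*d^2 - 5*d + 3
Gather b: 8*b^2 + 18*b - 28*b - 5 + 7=8*b^2 - 10*b + 2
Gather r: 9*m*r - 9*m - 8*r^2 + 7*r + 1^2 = -9*m - 8*r^2 + r*(9*m + 7) + 1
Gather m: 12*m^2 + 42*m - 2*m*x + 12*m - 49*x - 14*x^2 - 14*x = 12*m^2 + m*(54 - 2*x) - 14*x^2 - 63*x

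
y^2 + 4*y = y*(y + 4)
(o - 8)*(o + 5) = o^2 - 3*o - 40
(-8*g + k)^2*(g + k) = 64*g^3 + 48*g^2*k - 15*g*k^2 + k^3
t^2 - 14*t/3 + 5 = (t - 3)*(t - 5/3)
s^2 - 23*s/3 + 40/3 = (s - 5)*(s - 8/3)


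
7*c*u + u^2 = u*(7*c + u)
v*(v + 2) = v^2 + 2*v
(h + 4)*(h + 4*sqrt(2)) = h^2 + 4*h + 4*sqrt(2)*h + 16*sqrt(2)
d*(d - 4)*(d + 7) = d^3 + 3*d^2 - 28*d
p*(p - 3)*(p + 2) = p^3 - p^2 - 6*p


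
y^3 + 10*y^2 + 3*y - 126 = (y - 3)*(y + 6)*(y + 7)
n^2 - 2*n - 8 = (n - 4)*(n + 2)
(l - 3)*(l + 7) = l^2 + 4*l - 21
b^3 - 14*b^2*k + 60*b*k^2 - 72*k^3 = (b - 6*k)^2*(b - 2*k)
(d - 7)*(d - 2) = d^2 - 9*d + 14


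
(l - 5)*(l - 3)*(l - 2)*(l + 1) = l^4 - 9*l^3 + 21*l^2 + l - 30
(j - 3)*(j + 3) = j^2 - 9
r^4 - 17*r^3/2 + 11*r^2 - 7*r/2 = r*(r - 7)*(r - 1)*(r - 1/2)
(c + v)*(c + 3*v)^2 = c^3 + 7*c^2*v + 15*c*v^2 + 9*v^3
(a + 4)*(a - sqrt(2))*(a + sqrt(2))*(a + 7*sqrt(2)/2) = a^4 + 4*a^3 + 7*sqrt(2)*a^3/2 - 2*a^2 + 14*sqrt(2)*a^2 - 7*sqrt(2)*a - 8*a - 28*sqrt(2)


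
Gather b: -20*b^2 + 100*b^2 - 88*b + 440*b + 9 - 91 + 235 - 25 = 80*b^2 + 352*b + 128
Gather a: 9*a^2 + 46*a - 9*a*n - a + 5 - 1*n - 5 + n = 9*a^2 + a*(45 - 9*n)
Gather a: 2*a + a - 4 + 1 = 3*a - 3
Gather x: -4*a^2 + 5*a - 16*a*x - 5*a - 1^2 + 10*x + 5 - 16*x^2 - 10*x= -4*a^2 - 16*a*x - 16*x^2 + 4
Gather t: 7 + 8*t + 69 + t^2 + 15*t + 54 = t^2 + 23*t + 130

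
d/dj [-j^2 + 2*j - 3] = 2 - 2*j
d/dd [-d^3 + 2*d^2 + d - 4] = -3*d^2 + 4*d + 1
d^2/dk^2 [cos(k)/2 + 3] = -cos(k)/2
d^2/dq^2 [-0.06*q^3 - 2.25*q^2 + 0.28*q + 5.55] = -0.36*q - 4.5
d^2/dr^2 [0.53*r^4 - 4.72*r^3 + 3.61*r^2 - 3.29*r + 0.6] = 6.36*r^2 - 28.32*r + 7.22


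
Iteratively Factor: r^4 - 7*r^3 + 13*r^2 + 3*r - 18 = (r - 3)*(r^3 - 4*r^2 + r + 6) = (r - 3)^2*(r^2 - r - 2) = (r - 3)^2*(r - 2)*(r + 1)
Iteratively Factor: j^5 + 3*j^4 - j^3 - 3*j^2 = (j + 1)*(j^4 + 2*j^3 - 3*j^2) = j*(j + 1)*(j^3 + 2*j^2 - 3*j) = j*(j + 1)*(j + 3)*(j^2 - j) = j^2*(j + 1)*(j + 3)*(j - 1)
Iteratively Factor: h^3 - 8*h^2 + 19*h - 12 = (h - 4)*(h^2 - 4*h + 3) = (h - 4)*(h - 3)*(h - 1)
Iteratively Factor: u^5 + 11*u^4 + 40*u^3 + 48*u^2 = (u + 4)*(u^4 + 7*u^3 + 12*u^2) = u*(u + 4)*(u^3 + 7*u^2 + 12*u) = u^2*(u + 4)*(u^2 + 7*u + 12) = u^2*(u + 4)^2*(u + 3)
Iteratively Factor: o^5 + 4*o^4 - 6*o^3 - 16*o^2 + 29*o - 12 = (o - 1)*(o^4 + 5*o^3 - o^2 - 17*o + 12) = (o - 1)*(o + 4)*(o^3 + o^2 - 5*o + 3) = (o - 1)^2*(o + 4)*(o^2 + 2*o - 3) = (o - 1)^3*(o + 4)*(o + 3)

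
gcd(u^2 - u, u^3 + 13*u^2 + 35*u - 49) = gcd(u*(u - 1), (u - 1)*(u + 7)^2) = u - 1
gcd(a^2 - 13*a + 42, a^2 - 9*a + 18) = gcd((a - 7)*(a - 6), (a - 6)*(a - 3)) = a - 6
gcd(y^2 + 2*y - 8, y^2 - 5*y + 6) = y - 2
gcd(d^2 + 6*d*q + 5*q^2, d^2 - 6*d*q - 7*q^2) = d + q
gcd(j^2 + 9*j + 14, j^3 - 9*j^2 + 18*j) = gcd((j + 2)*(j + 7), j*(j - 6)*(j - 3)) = 1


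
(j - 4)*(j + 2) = j^2 - 2*j - 8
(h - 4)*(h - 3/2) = h^2 - 11*h/2 + 6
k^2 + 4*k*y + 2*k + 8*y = (k + 2)*(k + 4*y)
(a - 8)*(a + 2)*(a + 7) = a^3 + a^2 - 58*a - 112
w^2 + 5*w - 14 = (w - 2)*(w + 7)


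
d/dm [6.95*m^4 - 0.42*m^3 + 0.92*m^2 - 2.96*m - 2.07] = 27.8*m^3 - 1.26*m^2 + 1.84*m - 2.96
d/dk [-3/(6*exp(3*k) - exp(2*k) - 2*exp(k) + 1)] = 6*(9*exp(2*k) - exp(k) - 1)*exp(k)/(6*exp(3*k) - exp(2*k) - 2*exp(k) + 1)^2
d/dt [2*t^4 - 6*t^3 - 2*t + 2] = 8*t^3 - 18*t^2 - 2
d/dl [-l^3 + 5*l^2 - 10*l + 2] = -3*l^2 + 10*l - 10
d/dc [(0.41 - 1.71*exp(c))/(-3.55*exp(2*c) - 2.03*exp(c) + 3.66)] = (-6.0705*exp(2*c) + 2.911*exp(c) - 5.4263)*exp(c)/(12.6025*exp(4*c) + 14.413*exp(3*c) - 21.8651*exp(2*c) - 14.8596*exp(c) + 13.3956)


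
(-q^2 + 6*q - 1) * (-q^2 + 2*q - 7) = q^4 - 8*q^3 + 20*q^2 - 44*q + 7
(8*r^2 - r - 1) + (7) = 8*r^2 - r + 6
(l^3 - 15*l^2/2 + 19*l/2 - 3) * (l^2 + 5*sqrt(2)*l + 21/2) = l^5 - 15*l^4/2 + 5*sqrt(2)*l^4 - 75*sqrt(2)*l^3/2 + 20*l^3 - 327*l^2/4 + 95*sqrt(2)*l^2/2 - 15*sqrt(2)*l + 399*l/4 - 63/2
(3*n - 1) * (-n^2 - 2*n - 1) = -3*n^3 - 5*n^2 - n + 1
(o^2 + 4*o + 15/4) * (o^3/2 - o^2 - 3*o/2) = o^5/2 + o^4 - 29*o^3/8 - 39*o^2/4 - 45*o/8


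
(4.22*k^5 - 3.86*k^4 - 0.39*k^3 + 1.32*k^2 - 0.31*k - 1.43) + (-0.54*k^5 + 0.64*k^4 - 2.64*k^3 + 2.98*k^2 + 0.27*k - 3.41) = 3.68*k^5 - 3.22*k^4 - 3.03*k^3 + 4.3*k^2 - 0.04*k - 4.84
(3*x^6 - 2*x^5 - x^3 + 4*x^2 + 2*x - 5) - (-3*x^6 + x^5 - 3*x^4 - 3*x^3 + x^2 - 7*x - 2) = 6*x^6 - 3*x^5 + 3*x^4 + 2*x^3 + 3*x^2 + 9*x - 3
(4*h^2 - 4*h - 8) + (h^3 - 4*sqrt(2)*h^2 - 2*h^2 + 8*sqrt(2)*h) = h^3 - 4*sqrt(2)*h^2 + 2*h^2 - 4*h + 8*sqrt(2)*h - 8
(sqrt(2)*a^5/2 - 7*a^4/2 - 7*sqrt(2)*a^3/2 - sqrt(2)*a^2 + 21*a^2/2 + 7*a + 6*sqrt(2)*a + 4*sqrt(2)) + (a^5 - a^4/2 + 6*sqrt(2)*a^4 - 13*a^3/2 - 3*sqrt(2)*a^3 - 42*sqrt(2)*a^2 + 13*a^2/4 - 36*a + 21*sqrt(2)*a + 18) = sqrt(2)*a^5/2 + a^5 - 4*a^4 + 6*sqrt(2)*a^4 - 13*sqrt(2)*a^3/2 - 13*a^3/2 - 43*sqrt(2)*a^2 + 55*a^2/4 - 29*a + 27*sqrt(2)*a + 4*sqrt(2) + 18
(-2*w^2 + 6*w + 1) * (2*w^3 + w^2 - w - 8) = -4*w^5 + 10*w^4 + 10*w^3 + 11*w^2 - 49*w - 8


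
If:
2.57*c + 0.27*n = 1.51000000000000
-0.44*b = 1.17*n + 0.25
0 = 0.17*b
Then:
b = 0.00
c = 0.61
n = -0.21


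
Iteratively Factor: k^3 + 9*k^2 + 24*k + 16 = (k + 4)*(k^2 + 5*k + 4) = (k + 1)*(k + 4)*(k + 4)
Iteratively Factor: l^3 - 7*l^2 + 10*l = (l - 2)*(l^2 - 5*l) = l*(l - 2)*(l - 5)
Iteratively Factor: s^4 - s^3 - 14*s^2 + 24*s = (s - 2)*(s^3 + s^2 - 12*s) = s*(s - 2)*(s^2 + s - 12) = s*(s - 2)*(s + 4)*(s - 3)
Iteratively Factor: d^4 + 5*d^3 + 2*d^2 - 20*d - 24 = (d + 2)*(d^3 + 3*d^2 - 4*d - 12) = (d - 2)*(d + 2)*(d^2 + 5*d + 6) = (d - 2)*(d + 2)^2*(d + 3)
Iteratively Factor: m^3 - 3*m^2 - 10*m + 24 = (m + 3)*(m^2 - 6*m + 8) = (m - 4)*(m + 3)*(m - 2)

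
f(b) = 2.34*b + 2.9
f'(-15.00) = 2.34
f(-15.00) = -32.20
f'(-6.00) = 2.34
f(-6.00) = -11.14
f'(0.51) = 2.34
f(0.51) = 4.09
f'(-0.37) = 2.34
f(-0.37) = 2.03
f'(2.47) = 2.34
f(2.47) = 8.68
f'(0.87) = 2.34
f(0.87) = 4.94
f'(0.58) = 2.34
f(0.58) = 4.26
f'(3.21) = 2.34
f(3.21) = 10.41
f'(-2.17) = 2.34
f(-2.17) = -2.18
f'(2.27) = 2.34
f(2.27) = 8.21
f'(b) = 2.34000000000000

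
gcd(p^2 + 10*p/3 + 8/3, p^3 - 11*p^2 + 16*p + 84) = p + 2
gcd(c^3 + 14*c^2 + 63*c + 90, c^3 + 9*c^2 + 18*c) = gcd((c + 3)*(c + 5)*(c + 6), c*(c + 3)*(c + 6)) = c^2 + 9*c + 18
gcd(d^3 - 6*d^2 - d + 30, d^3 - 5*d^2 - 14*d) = d + 2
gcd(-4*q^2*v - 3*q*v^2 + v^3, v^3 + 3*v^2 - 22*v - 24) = 1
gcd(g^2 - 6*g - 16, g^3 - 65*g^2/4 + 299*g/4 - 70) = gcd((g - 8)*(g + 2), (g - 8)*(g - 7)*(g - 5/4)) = g - 8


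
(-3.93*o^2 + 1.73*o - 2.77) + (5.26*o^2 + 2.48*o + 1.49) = 1.33*o^2 + 4.21*o - 1.28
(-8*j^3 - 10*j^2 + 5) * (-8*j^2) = 64*j^5 + 80*j^4 - 40*j^2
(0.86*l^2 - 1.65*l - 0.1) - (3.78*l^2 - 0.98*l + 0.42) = -2.92*l^2 - 0.67*l - 0.52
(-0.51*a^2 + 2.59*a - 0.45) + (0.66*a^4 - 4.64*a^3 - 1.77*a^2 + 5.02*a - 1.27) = 0.66*a^4 - 4.64*a^3 - 2.28*a^2 + 7.61*a - 1.72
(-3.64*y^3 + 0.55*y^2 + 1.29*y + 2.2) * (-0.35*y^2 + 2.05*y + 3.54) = 1.274*y^5 - 7.6545*y^4 - 12.2096*y^3 + 3.8215*y^2 + 9.0766*y + 7.788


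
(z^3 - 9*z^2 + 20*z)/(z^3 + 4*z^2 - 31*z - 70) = z*(z - 4)/(z^2 + 9*z + 14)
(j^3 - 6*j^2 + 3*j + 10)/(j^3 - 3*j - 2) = (j - 5)/(j + 1)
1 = 1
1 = 1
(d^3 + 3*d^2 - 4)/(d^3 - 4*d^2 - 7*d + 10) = (d + 2)/(d - 5)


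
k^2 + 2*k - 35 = (k - 5)*(k + 7)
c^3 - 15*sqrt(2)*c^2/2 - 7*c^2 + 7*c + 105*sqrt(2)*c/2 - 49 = (c - 7)*(c - 7*sqrt(2))*(c - sqrt(2)/2)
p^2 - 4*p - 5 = (p - 5)*(p + 1)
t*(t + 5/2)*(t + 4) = t^3 + 13*t^2/2 + 10*t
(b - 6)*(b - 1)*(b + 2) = b^3 - 5*b^2 - 8*b + 12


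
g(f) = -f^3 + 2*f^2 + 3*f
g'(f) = -3*f^2 + 4*f + 3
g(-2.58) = 22.75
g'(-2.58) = -27.29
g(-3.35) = 49.99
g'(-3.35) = -44.07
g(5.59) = -95.41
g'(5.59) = -68.38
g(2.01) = 5.99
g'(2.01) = -1.08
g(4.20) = -26.21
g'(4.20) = -33.12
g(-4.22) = 98.11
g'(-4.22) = -67.31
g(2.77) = 2.40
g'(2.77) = -8.94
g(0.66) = 2.56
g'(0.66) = 4.33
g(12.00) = -1404.00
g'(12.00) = -381.00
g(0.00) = 0.00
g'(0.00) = 3.00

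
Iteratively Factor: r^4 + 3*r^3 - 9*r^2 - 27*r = (r)*(r^3 + 3*r^2 - 9*r - 27) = r*(r + 3)*(r^2 - 9) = r*(r + 3)^2*(r - 3)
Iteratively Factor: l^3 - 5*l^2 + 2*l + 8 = (l - 4)*(l^2 - l - 2) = (l - 4)*(l - 2)*(l + 1)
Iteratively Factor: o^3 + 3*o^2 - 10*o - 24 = (o + 2)*(o^2 + o - 12) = (o + 2)*(o + 4)*(o - 3)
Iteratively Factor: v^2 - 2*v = (v - 2)*(v)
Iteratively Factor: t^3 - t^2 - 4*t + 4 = (t + 2)*(t^2 - 3*t + 2) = (t - 2)*(t + 2)*(t - 1)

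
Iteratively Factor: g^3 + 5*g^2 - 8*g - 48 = (g + 4)*(g^2 + g - 12) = (g + 4)^2*(g - 3)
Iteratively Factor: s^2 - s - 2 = (s - 2)*(s + 1)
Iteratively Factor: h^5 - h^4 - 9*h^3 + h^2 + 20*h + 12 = (h + 1)*(h^4 - 2*h^3 - 7*h^2 + 8*h + 12) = (h - 3)*(h + 1)*(h^3 + h^2 - 4*h - 4) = (h - 3)*(h - 2)*(h + 1)*(h^2 + 3*h + 2) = (h - 3)*(h - 2)*(h + 1)*(h + 2)*(h + 1)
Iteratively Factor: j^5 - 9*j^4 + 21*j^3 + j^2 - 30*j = (j)*(j^4 - 9*j^3 + 21*j^2 + j - 30) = j*(j - 5)*(j^3 - 4*j^2 + j + 6) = j*(j - 5)*(j - 2)*(j^2 - 2*j - 3) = j*(j - 5)*(j - 3)*(j - 2)*(j + 1)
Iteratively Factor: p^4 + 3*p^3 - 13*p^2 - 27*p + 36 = (p - 3)*(p^3 + 6*p^2 + 5*p - 12) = (p - 3)*(p + 3)*(p^2 + 3*p - 4) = (p - 3)*(p + 3)*(p + 4)*(p - 1)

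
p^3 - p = p*(p - 1)*(p + 1)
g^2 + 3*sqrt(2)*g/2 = g*(g + 3*sqrt(2)/2)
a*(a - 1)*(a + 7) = a^3 + 6*a^2 - 7*a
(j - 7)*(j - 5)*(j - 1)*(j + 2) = j^4 - 11*j^3 + 21*j^2 + 59*j - 70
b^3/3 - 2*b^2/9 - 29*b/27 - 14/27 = (b/3 + 1/3)*(b - 7/3)*(b + 2/3)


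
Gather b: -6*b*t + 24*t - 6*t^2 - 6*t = -6*b*t - 6*t^2 + 18*t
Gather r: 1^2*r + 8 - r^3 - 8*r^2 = -r^3 - 8*r^2 + r + 8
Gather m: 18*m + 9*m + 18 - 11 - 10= 27*m - 3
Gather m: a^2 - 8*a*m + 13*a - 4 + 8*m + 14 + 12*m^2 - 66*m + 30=a^2 + 13*a + 12*m^2 + m*(-8*a - 58) + 40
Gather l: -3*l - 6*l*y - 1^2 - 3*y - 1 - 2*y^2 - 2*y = l*(-6*y - 3) - 2*y^2 - 5*y - 2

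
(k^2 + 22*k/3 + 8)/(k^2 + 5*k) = (k^2 + 22*k/3 + 8)/(k*(k + 5))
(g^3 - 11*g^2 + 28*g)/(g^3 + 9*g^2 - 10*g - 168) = g*(g - 7)/(g^2 + 13*g + 42)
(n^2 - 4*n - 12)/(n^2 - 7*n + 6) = (n + 2)/(n - 1)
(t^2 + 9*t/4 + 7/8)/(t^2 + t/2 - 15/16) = 2*(8*t^2 + 18*t + 7)/(16*t^2 + 8*t - 15)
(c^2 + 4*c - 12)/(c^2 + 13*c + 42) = (c - 2)/(c + 7)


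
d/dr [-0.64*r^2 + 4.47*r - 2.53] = 4.47 - 1.28*r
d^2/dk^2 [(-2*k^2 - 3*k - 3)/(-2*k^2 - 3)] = (24*k^3 - 108*k)/(8*k^6 + 36*k^4 + 54*k^2 + 27)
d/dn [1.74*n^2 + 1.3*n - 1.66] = 3.48*n + 1.3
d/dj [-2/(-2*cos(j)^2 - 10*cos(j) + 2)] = (2*cos(j) + 5)*sin(j)/(-sin(j)^2 + 5*cos(j))^2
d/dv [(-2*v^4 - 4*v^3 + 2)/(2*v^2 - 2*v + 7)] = 4*(-2*v^5 + v^4 - 10*v^3 - 21*v^2 - 2*v + 1)/(4*v^4 - 8*v^3 + 32*v^2 - 28*v + 49)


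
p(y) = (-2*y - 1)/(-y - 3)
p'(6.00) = 0.06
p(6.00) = 1.44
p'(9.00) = 0.03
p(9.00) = 1.58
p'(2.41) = 0.17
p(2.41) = 1.08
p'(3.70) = 0.11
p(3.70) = 1.25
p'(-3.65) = 11.83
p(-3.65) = 9.69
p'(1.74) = 0.22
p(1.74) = 0.95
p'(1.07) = 0.30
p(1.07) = 0.77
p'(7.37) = 0.05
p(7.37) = 1.52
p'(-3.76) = 8.66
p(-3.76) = 8.58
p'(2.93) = 0.14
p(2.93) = 1.16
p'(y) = (-2*y - 1)/(-y - 3)^2 - 2/(-y - 3)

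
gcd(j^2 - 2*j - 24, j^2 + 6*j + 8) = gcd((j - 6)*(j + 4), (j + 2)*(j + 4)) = j + 4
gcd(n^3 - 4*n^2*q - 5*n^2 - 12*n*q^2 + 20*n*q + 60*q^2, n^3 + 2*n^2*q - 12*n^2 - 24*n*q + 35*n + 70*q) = n^2 + 2*n*q - 5*n - 10*q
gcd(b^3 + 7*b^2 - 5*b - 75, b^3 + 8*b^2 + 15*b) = b + 5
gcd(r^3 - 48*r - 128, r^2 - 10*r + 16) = r - 8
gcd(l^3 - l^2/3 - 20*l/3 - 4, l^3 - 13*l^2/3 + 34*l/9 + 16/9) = 1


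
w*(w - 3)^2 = w^3 - 6*w^2 + 9*w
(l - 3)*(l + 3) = l^2 - 9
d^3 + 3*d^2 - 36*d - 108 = (d - 6)*(d + 3)*(d + 6)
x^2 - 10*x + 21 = (x - 7)*(x - 3)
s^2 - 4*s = s*(s - 4)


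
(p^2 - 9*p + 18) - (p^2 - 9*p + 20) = -2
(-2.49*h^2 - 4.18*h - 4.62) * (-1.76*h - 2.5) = 4.3824*h^3 + 13.5818*h^2 + 18.5812*h + 11.55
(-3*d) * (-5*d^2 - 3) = 15*d^3 + 9*d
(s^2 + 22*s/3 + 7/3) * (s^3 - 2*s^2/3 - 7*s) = s^5 + 20*s^4/3 - 86*s^3/9 - 476*s^2/9 - 49*s/3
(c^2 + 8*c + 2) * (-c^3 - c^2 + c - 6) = -c^5 - 9*c^4 - 9*c^3 - 46*c - 12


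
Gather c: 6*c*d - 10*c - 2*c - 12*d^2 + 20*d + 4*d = c*(6*d - 12) - 12*d^2 + 24*d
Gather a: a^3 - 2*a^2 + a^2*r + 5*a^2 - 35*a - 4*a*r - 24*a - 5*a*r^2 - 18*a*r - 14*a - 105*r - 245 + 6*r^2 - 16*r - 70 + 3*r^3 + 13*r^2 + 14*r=a^3 + a^2*(r + 3) + a*(-5*r^2 - 22*r - 73) + 3*r^3 + 19*r^2 - 107*r - 315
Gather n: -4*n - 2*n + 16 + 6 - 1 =21 - 6*n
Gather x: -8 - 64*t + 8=-64*t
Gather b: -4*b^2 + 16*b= -4*b^2 + 16*b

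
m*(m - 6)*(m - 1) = m^3 - 7*m^2 + 6*m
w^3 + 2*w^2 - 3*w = w*(w - 1)*(w + 3)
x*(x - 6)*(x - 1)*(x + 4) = x^4 - 3*x^3 - 22*x^2 + 24*x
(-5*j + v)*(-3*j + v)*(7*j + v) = 105*j^3 - 41*j^2*v - j*v^2 + v^3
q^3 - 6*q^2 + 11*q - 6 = (q - 3)*(q - 2)*(q - 1)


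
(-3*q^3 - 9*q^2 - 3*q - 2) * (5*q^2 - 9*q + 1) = -15*q^5 - 18*q^4 + 63*q^3 + 8*q^2 + 15*q - 2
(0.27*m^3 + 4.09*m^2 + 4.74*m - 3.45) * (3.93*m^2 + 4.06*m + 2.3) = 1.0611*m^5 + 17.1699*m^4 + 35.8546*m^3 + 15.0929*m^2 - 3.105*m - 7.935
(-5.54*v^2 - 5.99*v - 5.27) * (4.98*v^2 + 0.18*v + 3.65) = -27.5892*v^4 - 30.8274*v^3 - 47.5438*v^2 - 22.8121*v - 19.2355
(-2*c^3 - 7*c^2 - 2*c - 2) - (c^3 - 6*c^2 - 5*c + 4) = -3*c^3 - c^2 + 3*c - 6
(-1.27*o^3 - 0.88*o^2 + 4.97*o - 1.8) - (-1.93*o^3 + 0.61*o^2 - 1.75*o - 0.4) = 0.66*o^3 - 1.49*o^2 + 6.72*o - 1.4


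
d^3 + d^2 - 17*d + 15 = (d - 3)*(d - 1)*(d + 5)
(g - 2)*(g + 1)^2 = g^3 - 3*g - 2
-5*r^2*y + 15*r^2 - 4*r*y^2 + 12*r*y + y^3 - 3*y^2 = (-5*r + y)*(r + y)*(y - 3)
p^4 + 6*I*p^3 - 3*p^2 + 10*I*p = p*(p - I)*(p + 2*I)*(p + 5*I)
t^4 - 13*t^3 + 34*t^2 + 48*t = t*(t - 8)*(t - 6)*(t + 1)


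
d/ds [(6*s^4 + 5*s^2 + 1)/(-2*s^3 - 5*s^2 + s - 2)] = (-12*s^6 - 60*s^5 + 28*s^4 - 48*s^3 + 11*s^2 - 10*s - 1)/(4*s^6 + 20*s^5 + 21*s^4 - 2*s^3 + 21*s^2 - 4*s + 4)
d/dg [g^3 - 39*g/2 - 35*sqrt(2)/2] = 3*g^2 - 39/2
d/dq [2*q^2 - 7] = 4*q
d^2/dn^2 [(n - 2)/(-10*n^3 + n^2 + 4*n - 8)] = 2*(-4*(n - 2)*(-15*n^2 + n + 2)^2 + (30*n^2 - 2*n + (n - 2)*(30*n - 1) - 4)*(10*n^3 - n^2 - 4*n + 8))/(10*n^3 - n^2 - 4*n + 8)^3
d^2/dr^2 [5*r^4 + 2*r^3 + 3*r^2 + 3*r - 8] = 60*r^2 + 12*r + 6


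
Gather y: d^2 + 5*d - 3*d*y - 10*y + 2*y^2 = d^2 + 5*d + 2*y^2 + y*(-3*d - 10)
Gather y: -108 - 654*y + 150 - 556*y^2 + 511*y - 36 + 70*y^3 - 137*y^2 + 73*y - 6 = 70*y^3 - 693*y^2 - 70*y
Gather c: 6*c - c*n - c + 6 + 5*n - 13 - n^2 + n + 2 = c*(5 - n) - n^2 + 6*n - 5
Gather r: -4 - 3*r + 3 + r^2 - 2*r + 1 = r^2 - 5*r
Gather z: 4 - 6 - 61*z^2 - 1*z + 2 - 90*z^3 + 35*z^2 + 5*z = -90*z^3 - 26*z^2 + 4*z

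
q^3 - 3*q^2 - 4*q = q*(q - 4)*(q + 1)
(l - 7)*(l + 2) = l^2 - 5*l - 14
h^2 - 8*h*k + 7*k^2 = (h - 7*k)*(h - k)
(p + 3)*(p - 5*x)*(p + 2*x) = p^3 - 3*p^2*x + 3*p^2 - 10*p*x^2 - 9*p*x - 30*x^2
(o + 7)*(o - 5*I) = o^2 + 7*o - 5*I*o - 35*I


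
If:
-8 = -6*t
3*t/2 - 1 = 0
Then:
No Solution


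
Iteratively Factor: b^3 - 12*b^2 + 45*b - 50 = (b - 5)*(b^2 - 7*b + 10) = (b - 5)*(b - 2)*(b - 5)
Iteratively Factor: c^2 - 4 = (c - 2)*(c + 2)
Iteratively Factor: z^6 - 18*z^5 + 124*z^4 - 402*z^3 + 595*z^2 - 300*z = (z - 1)*(z^5 - 17*z^4 + 107*z^3 - 295*z^2 + 300*z) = (z - 5)*(z - 1)*(z^4 - 12*z^3 + 47*z^2 - 60*z) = (z - 5)*(z - 4)*(z - 1)*(z^3 - 8*z^2 + 15*z) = (z - 5)^2*(z - 4)*(z - 1)*(z^2 - 3*z) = (z - 5)^2*(z - 4)*(z - 3)*(z - 1)*(z)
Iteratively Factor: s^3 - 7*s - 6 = (s + 2)*(s^2 - 2*s - 3) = (s + 1)*(s + 2)*(s - 3)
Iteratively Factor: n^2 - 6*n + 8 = (n - 4)*(n - 2)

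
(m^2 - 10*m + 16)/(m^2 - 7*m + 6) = (m^2 - 10*m + 16)/(m^2 - 7*m + 6)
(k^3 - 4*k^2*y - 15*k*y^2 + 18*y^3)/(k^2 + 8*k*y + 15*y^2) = (k^2 - 7*k*y + 6*y^2)/(k + 5*y)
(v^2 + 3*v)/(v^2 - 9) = v/(v - 3)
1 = 1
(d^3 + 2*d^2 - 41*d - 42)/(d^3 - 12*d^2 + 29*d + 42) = (d + 7)/(d - 7)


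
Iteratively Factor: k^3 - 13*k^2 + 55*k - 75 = (k - 5)*(k^2 - 8*k + 15) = (k - 5)^2*(k - 3)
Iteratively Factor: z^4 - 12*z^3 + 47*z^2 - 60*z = (z - 5)*(z^3 - 7*z^2 + 12*z) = (z - 5)*(z - 4)*(z^2 - 3*z) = z*(z - 5)*(z - 4)*(z - 3)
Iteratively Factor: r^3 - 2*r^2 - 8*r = (r - 4)*(r^2 + 2*r) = r*(r - 4)*(r + 2)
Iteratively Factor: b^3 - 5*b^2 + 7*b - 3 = (b - 1)*(b^2 - 4*b + 3) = (b - 1)^2*(b - 3)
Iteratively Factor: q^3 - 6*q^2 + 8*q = (q - 2)*(q^2 - 4*q) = q*(q - 2)*(q - 4)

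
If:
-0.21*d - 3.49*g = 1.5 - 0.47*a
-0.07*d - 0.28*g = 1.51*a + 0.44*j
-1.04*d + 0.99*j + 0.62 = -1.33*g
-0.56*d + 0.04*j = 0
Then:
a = 0.10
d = -0.01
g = -0.42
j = -0.07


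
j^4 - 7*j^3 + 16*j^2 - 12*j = j*(j - 3)*(j - 2)^2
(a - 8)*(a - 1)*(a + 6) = a^3 - 3*a^2 - 46*a + 48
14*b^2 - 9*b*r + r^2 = (-7*b + r)*(-2*b + r)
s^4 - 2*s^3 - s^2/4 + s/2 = s*(s - 2)*(s - 1/2)*(s + 1/2)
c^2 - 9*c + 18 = (c - 6)*(c - 3)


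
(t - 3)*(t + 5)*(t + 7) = t^3 + 9*t^2 - t - 105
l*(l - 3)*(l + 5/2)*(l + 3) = l^4 + 5*l^3/2 - 9*l^2 - 45*l/2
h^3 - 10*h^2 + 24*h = h*(h - 6)*(h - 4)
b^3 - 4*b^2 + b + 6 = (b - 3)*(b - 2)*(b + 1)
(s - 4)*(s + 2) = s^2 - 2*s - 8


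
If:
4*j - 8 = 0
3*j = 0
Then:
No Solution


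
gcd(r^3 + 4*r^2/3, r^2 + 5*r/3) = r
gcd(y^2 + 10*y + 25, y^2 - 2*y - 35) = y + 5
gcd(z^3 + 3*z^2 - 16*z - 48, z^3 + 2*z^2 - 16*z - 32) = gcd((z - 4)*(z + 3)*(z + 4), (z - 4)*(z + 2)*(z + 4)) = z^2 - 16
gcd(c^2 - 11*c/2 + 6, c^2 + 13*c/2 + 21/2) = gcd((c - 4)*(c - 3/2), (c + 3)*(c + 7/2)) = 1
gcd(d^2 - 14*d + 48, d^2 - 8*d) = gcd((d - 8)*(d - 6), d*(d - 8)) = d - 8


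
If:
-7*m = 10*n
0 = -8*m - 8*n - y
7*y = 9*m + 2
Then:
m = -10/129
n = 7/129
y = 8/43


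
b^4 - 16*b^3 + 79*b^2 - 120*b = b*(b - 8)*(b - 5)*(b - 3)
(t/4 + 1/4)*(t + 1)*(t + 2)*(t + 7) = t^4/4 + 11*t^3/4 + 33*t^2/4 + 37*t/4 + 7/2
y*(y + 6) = y^2 + 6*y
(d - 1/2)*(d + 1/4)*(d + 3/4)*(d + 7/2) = d^4 + 4*d^3 + 23*d^2/16 - 19*d/16 - 21/64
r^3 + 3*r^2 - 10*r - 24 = (r - 3)*(r + 2)*(r + 4)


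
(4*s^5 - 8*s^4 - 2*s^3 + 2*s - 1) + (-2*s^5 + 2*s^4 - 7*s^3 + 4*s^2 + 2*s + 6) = 2*s^5 - 6*s^4 - 9*s^3 + 4*s^2 + 4*s + 5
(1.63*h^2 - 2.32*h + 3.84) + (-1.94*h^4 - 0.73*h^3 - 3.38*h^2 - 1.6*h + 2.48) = -1.94*h^4 - 0.73*h^3 - 1.75*h^2 - 3.92*h + 6.32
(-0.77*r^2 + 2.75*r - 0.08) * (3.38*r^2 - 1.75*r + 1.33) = -2.6026*r^4 + 10.6425*r^3 - 6.107*r^2 + 3.7975*r - 0.1064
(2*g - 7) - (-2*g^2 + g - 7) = 2*g^2 + g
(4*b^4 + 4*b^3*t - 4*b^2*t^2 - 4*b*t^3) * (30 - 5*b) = -20*b^5 - 20*b^4*t + 120*b^4 + 20*b^3*t^2 + 120*b^3*t + 20*b^2*t^3 - 120*b^2*t^2 - 120*b*t^3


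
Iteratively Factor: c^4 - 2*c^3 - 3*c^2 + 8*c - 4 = (c - 1)*(c^3 - c^2 - 4*c + 4) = (c - 2)*(c - 1)*(c^2 + c - 2) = (c - 2)*(c - 1)*(c + 2)*(c - 1)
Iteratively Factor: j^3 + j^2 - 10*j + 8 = (j - 1)*(j^2 + 2*j - 8) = (j - 2)*(j - 1)*(j + 4)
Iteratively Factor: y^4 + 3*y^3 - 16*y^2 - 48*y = (y)*(y^3 + 3*y^2 - 16*y - 48) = y*(y + 4)*(y^2 - y - 12) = y*(y - 4)*(y + 4)*(y + 3)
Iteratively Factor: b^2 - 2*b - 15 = (b + 3)*(b - 5)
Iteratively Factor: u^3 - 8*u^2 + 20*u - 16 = (u - 2)*(u^2 - 6*u + 8) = (u - 2)^2*(u - 4)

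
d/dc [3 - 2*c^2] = -4*c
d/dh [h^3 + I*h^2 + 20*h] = 3*h^2 + 2*I*h + 20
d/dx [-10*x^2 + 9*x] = 9 - 20*x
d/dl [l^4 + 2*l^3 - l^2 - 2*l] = 4*l^3 + 6*l^2 - 2*l - 2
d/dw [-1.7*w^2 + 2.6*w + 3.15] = 2.6 - 3.4*w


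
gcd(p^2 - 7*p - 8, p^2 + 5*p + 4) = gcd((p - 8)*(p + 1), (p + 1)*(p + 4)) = p + 1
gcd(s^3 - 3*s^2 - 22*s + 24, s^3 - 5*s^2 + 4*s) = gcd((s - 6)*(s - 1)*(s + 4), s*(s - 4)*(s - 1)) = s - 1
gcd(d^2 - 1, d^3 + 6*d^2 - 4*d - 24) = 1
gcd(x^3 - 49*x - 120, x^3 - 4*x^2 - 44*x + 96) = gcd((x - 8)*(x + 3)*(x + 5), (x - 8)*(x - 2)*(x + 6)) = x - 8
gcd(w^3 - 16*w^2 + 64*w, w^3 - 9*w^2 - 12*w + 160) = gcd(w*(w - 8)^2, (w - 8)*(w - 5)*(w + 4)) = w - 8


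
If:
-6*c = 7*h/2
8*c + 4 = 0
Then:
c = -1/2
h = 6/7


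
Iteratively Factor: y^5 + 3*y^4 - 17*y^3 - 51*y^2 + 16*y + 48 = (y + 3)*(y^4 - 17*y^2 + 16) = (y + 1)*(y + 3)*(y^3 - y^2 - 16*y + 16) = (y - 4)*(y + 1)*(y + 3)*(y^2 + 3*y - 4) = (y - 4)*(y + 1)*(y + 3)*(y + 4)*(y - 1)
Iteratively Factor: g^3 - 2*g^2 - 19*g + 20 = (g + 4)*(g^2 - 6*g + 5) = (g - 5)*(g + 4)*(g - 1)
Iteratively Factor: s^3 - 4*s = (s)*(s^2 - 4) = s*(s - 2)*(s + 2)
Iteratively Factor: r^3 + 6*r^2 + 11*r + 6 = (r + 2)*(r^2 + 4*r + 3) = (r + 2)*(r + 3)*(r + 1)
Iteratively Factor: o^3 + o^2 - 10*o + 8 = (o + 4)*(o^2 - 3*o + 2) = (o - 2)*(o + 4)*(o - 1)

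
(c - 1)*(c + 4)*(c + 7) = c^3 + 10*c^2 + 17*c - 28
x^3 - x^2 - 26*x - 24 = (x - 6)*(x + 1)*(x + 4)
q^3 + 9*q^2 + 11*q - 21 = (q - 1)*(q + 3)*(q + 7)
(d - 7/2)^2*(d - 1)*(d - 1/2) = d^4 - 17*d^3/2 + 93*d^2/4 - 175*d/8 + 49/8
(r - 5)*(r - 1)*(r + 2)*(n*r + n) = n*r^4 - 3*n*r^3 - 11*n*r^2 + 3*n*r + 10*n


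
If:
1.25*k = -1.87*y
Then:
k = -1.496*y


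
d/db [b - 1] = 1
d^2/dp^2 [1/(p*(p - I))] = 2*(p^2 + p*(p - I) + (p - I)^2)/(p^3*(p - I)^3)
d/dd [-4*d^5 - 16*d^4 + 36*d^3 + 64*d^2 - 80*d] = -20*d^4 - 64*d^3 + 108*d^2 + 128*d - 80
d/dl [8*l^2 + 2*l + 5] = 16*l + 2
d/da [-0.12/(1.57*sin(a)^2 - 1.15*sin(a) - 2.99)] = (0.3768*sin(a) - 0.138)*cos(a)/(-1.57*sin(a)^2 + 1.15*sin(a) + 2.99)^2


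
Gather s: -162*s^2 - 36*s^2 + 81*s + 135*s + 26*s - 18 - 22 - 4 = -198*s^2 + 242*s - 44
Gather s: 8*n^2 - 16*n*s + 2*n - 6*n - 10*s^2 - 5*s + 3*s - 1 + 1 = 8*n^2 - 4*n - 10*s^2 + s*(-16*n - 2)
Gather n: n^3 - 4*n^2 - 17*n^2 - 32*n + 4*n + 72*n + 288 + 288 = n^3 - 21*n^2 + 44*n + 576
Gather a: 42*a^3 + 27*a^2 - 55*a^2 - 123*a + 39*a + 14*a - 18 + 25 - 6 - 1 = 42*a^3 - 28*a^2 - 70*a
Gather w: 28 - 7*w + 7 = 35 - 7*w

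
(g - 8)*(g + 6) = g^2 - 2*g - 48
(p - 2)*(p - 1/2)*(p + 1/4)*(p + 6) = p^4 + 15*p^3/4 - 105*p^2/8 + 5*p/2 + 3/2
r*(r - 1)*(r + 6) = r^3 + 5*r^2 - 6*r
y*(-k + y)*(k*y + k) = -k^2*y^2 - k^2*y + k*y^3 + k*y^2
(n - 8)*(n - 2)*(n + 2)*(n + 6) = n^4 - 2*n^3 - 52*n^2 + 8*n + 192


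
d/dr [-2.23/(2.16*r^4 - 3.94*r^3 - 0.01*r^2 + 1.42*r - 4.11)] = (19.2672*r^3 - 26.3586*r^2 - 0.0446*r + 3.1666)/(-2.16*r^4 + 3.94*r^3 + 0.01*r^2 - 1.42*r + 4.11)^2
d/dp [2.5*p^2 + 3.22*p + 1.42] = 5.0*p + 3.22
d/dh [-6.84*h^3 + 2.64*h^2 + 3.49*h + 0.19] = -20.52*h^2 + 5.28*h + 3.49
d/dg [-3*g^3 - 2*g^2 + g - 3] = -9*g^2 - 4*g + 1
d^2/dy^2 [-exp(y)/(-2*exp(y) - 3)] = (9 - 6*exp(y))*exp(y)/(8*exp(3*y) + 36*exp(2*y) + 54*exp(y) + 27)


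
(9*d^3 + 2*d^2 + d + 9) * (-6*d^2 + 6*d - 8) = -54*d^5 + 42*d^4 - 66*d^3 - 64*d^2 + 46*d - 72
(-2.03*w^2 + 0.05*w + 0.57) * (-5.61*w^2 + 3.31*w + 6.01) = 11.3883*w^4 - 6.9998*w^3 - 15.2325*w^2 + 2.1872*w + 3.4257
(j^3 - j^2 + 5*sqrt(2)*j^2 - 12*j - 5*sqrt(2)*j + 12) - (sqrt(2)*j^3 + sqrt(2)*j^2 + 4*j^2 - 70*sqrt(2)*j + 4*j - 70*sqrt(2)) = -sqrt(2)*j^3 + j^3 - 5*j^2 + 4*sqrt(2)*j^2 - 16*j + 65*sqrt(2)*j + 12 + 70*sqrt(2)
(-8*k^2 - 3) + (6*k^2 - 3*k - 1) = -2*k^2 - 3*k - 4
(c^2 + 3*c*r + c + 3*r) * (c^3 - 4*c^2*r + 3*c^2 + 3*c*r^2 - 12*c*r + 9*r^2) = c^5 - c^4*r + 4*c^4 - 9*c^3*r^2 - 4*c^3*r + 3*c^3 + 9*c^2*r^3 - 36*c^2*r^2 - 3*c^2*r + 36*c*r^3 - 27*c*r^2 + 27*r^3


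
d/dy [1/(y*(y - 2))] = 2*(1 - y)/(y^2*(y^2 - 4*y + 4))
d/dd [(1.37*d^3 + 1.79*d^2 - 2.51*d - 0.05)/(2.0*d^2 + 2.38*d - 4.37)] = (2.74*d^4 + 6.5212*d^3 - 8.6805*d^2 - 15.4446*d + 11.0877)/(4.0*d^4 + 9.52*d^3 - 11.8156*d^2 - 20.8012*d + 19.0969)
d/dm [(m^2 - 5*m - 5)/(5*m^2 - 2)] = (25*m^2 + 46*m + 10)/(25*m^4 - 20*m^2 + 4)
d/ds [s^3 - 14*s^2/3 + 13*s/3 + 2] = 3*s^2 - 28*s/3 + 13/3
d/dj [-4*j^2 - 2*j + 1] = -8*j - 2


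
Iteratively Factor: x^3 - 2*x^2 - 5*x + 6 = (x - 1)*(x^2 - x - 6) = (x - 1)*(x + 2)*(x - 3)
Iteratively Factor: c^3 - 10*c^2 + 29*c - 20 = (c - 5)*(c^2 - 5*c + 4) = (c - 5)*(c - 4)*(c - 1)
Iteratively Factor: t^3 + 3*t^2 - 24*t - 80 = (t - 5)*(t^2 + 8*t + 16) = (t - 5)*(t + 4)*(t + 4)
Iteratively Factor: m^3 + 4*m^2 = (m)*(m^2 + 4*m) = m^2*(m + 4)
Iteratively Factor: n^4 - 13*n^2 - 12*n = (n + 1)*(n^3 - n^2 - 12*n) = n*(n + 1)*(n^2 - n - 12) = n*(n + 1)*(n + 3)*(n - 4)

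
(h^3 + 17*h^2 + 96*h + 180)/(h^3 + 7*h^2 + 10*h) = (h^2 + 12*h + 36)/(h*(h + 2))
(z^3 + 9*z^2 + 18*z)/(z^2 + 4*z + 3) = z*(z + 6)/(z + 1)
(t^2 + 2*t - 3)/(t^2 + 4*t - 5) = (t + 3)/(t + 5)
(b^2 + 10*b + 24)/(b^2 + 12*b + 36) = (b + 4)/(b + 6)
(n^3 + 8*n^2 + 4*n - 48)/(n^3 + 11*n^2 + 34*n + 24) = (n - 2)/(n + 1)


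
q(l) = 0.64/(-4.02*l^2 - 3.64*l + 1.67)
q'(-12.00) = -0.00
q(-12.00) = -0.00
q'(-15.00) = -0.00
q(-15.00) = -0.00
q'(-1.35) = -8.38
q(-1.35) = -0.86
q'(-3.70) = -0.01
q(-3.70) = -0.02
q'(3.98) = 0.00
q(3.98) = -0.01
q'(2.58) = 0.01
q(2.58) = -0.02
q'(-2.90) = -0.03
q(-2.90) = -0.03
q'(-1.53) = -1.18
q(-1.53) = -0.29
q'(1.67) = 0.04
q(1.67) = -0.04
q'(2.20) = 0.02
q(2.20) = -0.02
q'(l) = 0.64*(8.04*l + 3.64)/(-4.02*l^2 - 3.64*l + 1.67)^2 = (5.1456*l + 2.3296)/(4.02*l^2 + 3.64*l - 1.67)^2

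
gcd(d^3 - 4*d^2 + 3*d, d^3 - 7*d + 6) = d - 1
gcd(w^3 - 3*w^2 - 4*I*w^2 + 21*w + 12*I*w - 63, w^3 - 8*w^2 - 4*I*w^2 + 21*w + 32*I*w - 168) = w^2 - 4*I*w + 21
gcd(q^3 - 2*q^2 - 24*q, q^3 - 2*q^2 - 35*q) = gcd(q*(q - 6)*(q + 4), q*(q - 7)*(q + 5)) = q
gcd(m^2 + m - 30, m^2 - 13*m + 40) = m - 5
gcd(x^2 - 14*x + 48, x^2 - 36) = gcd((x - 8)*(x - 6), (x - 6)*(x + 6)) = x - 6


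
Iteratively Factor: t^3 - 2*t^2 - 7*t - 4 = (t + 1)*(t^2 - 3*t - 4) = (t - 4)*(t + 1)*(t + 1)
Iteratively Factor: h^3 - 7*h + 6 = (h - 1)*(h^2 + h - 6) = (h - 2)*(h - 1)*(h + 3)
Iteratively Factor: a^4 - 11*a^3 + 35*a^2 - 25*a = (a - 5)*(a^3 - 6*a^2 + 5*a) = a*(a - 5)*(a^2 - 6*a + 5) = a*(a - 5)*(a - 1)*(a - 5)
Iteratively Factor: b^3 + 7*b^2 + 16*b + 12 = (b + 3)*(b^2 + 4*b + 4) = (b + 2)*(b + 3)*(b + 2)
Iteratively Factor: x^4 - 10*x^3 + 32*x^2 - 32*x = (x - 2)*(x^3 - 8*x^2 + 16*x) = x*(x - 2)*(x^2 - 8*x + 16) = x*(x - 4)*(x - 2)*(x - 4)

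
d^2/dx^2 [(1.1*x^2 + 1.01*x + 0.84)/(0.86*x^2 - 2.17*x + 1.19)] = (5.599632*x^3 - 3.026856*x^2 - 15.607452*x + 14.523306)/(0.636056*x^6 - 4.814796*x^5 + 14.789334*x^4 - 23.542981*x^3 + 20.464311*x^2 - 9.218811*x + 1.685159)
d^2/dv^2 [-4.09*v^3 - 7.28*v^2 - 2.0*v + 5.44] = -24.54*v - 14.56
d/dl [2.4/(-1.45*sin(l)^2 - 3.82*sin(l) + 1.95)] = (6.96*sin(l) + 9.168)*cos(l)/(1.45*sin(l)^2 + 3.82*sin(l) - 1.95)^2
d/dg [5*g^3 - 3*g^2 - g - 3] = 15*g^2 - 6*g - 1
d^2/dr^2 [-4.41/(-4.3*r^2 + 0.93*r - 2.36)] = (-163.0818*r^2 + 35.27118*r + 4.41*(8.6*r - 0.93)*(17.2*r - 1.86) - 89.50536)/(4.3*r^2 - 0.93*r + 2.36)^3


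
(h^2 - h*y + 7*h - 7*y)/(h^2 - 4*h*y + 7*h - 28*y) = (-h + y)/(-h + 4*y)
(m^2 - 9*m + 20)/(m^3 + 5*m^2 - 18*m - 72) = (m - 5)/(m^2 + 9*m + 18)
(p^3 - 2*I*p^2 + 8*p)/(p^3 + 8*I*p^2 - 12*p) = (p - 4*I)/(p + 6*I)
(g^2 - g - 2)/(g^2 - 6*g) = (g^2 - g - 2)/(g*(g - 6))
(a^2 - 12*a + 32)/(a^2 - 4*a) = (a - 8)/a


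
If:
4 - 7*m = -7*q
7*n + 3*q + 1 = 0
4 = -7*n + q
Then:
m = 37/28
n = -13/28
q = 3/4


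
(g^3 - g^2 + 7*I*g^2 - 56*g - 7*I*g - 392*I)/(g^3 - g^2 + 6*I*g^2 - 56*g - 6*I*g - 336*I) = (g + 7*I)/(g + 6*I)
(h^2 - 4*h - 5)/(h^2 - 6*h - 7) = (h - 5)/(h - 7)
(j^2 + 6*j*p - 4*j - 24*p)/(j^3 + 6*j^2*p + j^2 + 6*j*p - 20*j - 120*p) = 1/(j + 5)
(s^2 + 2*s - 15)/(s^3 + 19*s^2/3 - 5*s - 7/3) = 3*(s^2 + 2*s - 15)/(3*s^3 + 19*s^2 - 15*s - 7)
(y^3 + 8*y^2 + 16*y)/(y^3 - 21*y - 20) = y*(y + 4)/(y^2 - 4*y - 5)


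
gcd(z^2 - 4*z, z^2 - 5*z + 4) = z - 4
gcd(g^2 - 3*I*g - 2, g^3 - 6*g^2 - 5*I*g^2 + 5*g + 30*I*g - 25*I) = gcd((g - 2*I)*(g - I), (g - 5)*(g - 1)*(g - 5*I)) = 1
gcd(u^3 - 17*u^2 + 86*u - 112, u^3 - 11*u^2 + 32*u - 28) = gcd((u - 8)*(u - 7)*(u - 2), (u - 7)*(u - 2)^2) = u^2 - 9*u + 14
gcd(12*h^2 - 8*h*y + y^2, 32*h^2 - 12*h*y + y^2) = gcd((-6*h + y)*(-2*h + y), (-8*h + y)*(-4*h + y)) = 1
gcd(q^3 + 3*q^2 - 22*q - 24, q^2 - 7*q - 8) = q + 1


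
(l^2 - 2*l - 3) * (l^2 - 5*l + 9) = l^4 - 7*l^3 + 16*l^2 - 3*l - 27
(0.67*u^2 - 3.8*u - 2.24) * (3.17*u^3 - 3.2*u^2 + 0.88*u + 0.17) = 2.1239*u^5 - 14.19*u^4 + 5.6488*u^3 + 3.9379*u^2 - 2.6172*u - 0.3808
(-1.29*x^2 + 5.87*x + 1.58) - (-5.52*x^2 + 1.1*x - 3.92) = 4.23*x^2 + 4.77*x + 5.5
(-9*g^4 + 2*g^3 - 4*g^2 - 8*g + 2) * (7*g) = -63*g^5 + 14*g^4 - 28*g^3 - 56*g^2 + 14*g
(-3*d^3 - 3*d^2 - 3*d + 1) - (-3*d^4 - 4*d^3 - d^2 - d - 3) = 3*d^4 + d^3 - 2*d^2 - 2*d + 4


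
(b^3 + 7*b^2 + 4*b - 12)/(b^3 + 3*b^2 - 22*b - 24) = (b^2 + b - 2)/(b^2 - 3*b - 4)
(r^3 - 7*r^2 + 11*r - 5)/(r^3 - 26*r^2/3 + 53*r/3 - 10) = 3*(r^2 - 6*r + 5)/(3*r^2 - 23*r + 30)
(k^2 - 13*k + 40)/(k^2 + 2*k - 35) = (k - 8)/(k + 7)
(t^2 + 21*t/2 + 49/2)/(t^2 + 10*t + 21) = (t + 7/2)/(t + 3)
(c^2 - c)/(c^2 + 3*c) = (c - 1)/(c + 3)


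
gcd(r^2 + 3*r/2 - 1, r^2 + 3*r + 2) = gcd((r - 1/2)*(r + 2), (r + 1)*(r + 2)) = r + 2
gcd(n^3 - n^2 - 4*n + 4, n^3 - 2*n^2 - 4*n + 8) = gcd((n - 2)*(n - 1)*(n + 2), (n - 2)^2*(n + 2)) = n^2 - 4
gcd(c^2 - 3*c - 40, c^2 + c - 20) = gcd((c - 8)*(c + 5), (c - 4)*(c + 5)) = c + 5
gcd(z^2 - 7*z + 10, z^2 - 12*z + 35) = z - 5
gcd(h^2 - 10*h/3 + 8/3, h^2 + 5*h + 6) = 1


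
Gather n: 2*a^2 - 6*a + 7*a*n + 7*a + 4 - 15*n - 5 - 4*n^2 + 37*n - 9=2*a^2 + a - 4*n^2 + n*(7*a + 22) - 10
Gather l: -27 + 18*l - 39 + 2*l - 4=20*l - 70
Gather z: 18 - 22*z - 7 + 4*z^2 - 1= 4*z^2 - 22*z + 10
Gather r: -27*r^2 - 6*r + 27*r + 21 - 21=-27*r^2 + 21*r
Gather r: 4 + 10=14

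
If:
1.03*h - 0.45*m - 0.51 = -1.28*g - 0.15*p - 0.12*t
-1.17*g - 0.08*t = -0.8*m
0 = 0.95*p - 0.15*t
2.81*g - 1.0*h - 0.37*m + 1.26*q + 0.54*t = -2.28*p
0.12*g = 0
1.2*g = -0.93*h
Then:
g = 0.00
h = 0.00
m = 0.52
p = 0.82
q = -3.54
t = 5.17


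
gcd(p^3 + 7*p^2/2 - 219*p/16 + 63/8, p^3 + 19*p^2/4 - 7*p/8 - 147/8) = p - 7/4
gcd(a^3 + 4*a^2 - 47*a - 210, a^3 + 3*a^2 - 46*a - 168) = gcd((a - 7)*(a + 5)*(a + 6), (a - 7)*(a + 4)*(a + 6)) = a^2 - a - 42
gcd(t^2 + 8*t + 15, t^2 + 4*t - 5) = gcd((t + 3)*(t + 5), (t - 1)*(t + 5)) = t + 5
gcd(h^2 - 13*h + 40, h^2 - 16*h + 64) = h - 8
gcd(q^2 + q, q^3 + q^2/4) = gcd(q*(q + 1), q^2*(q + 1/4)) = q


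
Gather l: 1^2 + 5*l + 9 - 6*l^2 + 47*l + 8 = -6*l^2 + 52*l + 18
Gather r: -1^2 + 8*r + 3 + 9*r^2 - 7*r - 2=9*r^2 + r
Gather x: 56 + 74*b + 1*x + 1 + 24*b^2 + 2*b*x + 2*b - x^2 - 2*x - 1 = 24*b^2 + 76*b - x^2 + x*(2*b - 1) + 56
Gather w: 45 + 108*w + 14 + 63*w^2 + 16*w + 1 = 63*w^2 + 124*w + 60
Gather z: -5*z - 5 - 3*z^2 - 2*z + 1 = -3*z^2 - 7*z - 4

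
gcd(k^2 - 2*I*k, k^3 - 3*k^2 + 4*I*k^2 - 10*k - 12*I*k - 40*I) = 1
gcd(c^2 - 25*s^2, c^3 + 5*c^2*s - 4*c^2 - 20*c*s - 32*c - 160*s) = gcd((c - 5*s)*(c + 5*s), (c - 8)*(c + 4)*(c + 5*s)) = c + 5*s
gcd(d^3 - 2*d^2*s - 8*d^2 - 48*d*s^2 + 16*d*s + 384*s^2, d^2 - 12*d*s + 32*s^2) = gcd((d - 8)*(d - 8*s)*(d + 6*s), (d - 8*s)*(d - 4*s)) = -d + 8*s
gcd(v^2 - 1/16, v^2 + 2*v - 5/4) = 1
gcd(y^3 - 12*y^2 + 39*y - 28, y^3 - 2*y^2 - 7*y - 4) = y - 4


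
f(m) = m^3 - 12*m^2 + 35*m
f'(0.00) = 35.00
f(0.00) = 0.00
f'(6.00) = -1.00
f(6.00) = -6.00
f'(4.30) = -12.73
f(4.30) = 8.13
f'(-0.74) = 54.40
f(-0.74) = -32.88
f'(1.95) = -0.39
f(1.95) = 30.03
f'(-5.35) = 249.27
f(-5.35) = -683.85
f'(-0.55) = 49.11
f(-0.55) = -23.05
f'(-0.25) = 41.19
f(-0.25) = -9.52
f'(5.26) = -8.24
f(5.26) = -2.38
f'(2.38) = -5.13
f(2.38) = 28.81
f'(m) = 3*m^2 - 24*m + 35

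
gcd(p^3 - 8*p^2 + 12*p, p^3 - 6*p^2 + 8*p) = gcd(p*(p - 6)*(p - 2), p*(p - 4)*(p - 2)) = p^2 - 2*p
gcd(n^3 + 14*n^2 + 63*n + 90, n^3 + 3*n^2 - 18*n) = n + 6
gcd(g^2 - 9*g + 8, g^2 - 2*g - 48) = g - 8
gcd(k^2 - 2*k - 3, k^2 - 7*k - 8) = k + 1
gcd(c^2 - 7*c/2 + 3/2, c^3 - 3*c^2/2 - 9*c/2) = c - 3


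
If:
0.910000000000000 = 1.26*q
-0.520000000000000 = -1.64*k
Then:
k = 0.32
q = 0.72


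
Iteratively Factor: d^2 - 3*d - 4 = (d + 1)*(d - 4)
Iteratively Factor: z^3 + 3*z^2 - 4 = (z - 1)*(z^2 + 4*z + 4) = (z - 1)*(z + 2)*(z + 2)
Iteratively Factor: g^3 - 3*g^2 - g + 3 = (g - 1)*(g^2 - 2*g - 3) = (g - 1)*(g + 1)*(g - 3)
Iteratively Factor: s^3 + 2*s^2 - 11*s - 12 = (s + 4)*(s^2 - 2*s - 3) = (s - 3)*(s + 4)*(s + 1)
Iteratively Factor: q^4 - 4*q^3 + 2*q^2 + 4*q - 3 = (q + 1)*(q^3 - 5*q^2 + 7*q - 3) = (q - 1)*(q + 1)*(q^2 - 4*q + 3) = (q - 1)^2*(q + 1)*(q - 3)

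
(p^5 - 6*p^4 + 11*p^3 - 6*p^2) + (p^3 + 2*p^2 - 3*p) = p^5 - 6*p^4 + 12*p^3 - 4*p^2 - 3*p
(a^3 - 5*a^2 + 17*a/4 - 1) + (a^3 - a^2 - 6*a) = 2*a^3 - 6*a^2 - 7*a/4 - 1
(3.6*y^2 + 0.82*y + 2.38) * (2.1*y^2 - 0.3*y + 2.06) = 7.56*y^4 + 0.642*y^3 + 12.168*y^2 + 0.9752*y + 4.9028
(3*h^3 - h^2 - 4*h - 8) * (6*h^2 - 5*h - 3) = 18*h^5 - 21*h^4 - 28*h^3 - 25*h^2 + 52*h + 24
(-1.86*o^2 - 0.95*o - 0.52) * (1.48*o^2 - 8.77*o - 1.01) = -2.7528*o^4 + 14.9062*o^3 + 9.4405*o^2 + 5.5199*o + 0.5252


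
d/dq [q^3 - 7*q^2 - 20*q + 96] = 3*q^2 - 14*q - 20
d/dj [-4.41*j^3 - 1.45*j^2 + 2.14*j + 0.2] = -13.23*j^2 - 2.9*j + 2.14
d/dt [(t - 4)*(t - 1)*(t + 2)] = 3*t^2 - 6*t - 6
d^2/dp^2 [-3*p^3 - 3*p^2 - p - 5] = -18*p - 6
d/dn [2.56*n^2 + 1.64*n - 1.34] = 5.12*n + 1.64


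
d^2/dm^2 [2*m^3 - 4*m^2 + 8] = 12*m - 8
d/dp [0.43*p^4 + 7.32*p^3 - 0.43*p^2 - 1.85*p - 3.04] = 1.72*p^3 + 21.96*p^2 - 0.86*p - 1.85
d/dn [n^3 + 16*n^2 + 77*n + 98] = 3*n^2 + 32*n + 77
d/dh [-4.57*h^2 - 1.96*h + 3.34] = -9.14*h - 1.96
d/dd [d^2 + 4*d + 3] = 2*d + 4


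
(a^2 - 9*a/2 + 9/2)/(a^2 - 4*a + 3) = (a - 3/2)/(a - 1)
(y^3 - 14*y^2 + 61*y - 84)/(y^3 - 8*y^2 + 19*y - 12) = (y - 7)/(y - 1)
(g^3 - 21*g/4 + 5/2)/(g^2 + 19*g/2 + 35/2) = (g^2 - 5*g/2 + 1)/(g + 7)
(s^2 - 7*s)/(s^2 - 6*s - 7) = s/(s + 1)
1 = 1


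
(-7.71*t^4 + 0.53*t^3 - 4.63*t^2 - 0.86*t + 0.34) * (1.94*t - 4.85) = -14.9574*t^5 + 38.4217*t^4 - 11.5527*t^3 + 20.7871*t^2 + 4.8306*t - 1.649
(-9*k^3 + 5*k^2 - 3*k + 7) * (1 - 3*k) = 27*k^4 - 24*k^3 + 14*k^2 - 24*k + 7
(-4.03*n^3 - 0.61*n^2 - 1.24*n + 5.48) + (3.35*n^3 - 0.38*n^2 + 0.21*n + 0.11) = -0.68*n^3 - 0.99*n^2 - 1.03*n + 5.59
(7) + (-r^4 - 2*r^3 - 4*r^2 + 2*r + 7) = -r^4 - 2*r^3 - 4*r^2 + 2*r + 14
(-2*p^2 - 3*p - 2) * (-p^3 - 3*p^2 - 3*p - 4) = 2*p^5 + 9*p^4 + 17*p^3 + 23*p^2 + 18*p + 8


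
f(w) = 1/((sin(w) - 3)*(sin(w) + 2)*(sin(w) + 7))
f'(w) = -cos(w)/((sin(w) - 3)*(sin(w) + 2)*(sin(w) + 7)^2) - cos(w)/((sin(w) - 3)*(sin(w) + 2)^2*(sin(w) + 7)) - cos(w)/((sin(w) - 3)^2*(sin(w) + 2)*(sin(w) + 7)) = (-3*sin(w)^2 - 12*sin(w) + 13)*cos(w)/((sin(w) - 3)^2*(sin(w) + 2)^2*(sin(w) + 7)^2)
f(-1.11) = -0.04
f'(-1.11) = 0.01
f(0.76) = -0.02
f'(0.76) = 0.00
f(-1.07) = -0.04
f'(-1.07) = 0.01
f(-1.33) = -0.04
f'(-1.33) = 0.01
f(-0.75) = -0.03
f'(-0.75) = 0.02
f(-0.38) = -0.03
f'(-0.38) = 0.01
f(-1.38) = -0.04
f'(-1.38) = 0.01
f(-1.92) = -0.04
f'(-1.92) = -0.01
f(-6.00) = -0.02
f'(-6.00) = 0.00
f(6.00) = -0.03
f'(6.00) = 0.01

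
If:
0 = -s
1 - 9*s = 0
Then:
No Solution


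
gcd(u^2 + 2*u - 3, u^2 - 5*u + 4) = u - 1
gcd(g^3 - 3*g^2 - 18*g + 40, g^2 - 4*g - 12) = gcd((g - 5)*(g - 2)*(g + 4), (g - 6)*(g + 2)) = 1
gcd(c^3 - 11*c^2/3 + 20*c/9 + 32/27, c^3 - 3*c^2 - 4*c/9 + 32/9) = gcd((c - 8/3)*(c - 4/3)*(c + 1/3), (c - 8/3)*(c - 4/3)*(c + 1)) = c^2 - 4*c + 32/9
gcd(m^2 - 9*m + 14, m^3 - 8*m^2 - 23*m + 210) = m - 7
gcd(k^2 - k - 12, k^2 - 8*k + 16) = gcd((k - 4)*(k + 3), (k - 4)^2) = k - 4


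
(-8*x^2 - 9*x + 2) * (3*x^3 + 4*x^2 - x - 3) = -24*x^5 - 59*x^4 - 22*x^3 + 41*x^2 + 25*x - 6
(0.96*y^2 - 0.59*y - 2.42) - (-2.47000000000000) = 0.96*y^2 - 0.59*y + 0.0500000000000003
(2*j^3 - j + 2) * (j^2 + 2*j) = 2*j^5 + 4*j^4 - j^3 + 4*j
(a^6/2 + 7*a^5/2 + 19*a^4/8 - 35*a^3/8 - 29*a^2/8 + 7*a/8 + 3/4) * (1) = a^6/2 + 7*a^5/2 + 19*a^4/8 - 35*a^3/8 - 29*a^2/8 + 7*a/8 + 3/4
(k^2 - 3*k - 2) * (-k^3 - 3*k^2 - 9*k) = -k^5 + 2*k^3 + 33*k^2 + 18*k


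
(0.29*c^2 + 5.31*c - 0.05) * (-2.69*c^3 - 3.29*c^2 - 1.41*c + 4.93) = -0.7801*c^5 - 15.238*c^4 - 17.7443*c^3 - 5.8929*c^2 + 26.2488*c - 0.2465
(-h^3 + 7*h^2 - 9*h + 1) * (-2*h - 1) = 2*h^4 - 13*h^3 + 11*h^2 + 7*h - 1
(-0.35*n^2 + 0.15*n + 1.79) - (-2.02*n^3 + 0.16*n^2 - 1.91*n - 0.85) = 2.02*n^3 - 0.51*n^2 + 2.06*n + 2.64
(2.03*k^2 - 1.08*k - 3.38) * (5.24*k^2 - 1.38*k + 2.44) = 10.6372*k^4 - 8.4606*k^3 - 11.2676*k^2 + 2.0292*k - 8.2472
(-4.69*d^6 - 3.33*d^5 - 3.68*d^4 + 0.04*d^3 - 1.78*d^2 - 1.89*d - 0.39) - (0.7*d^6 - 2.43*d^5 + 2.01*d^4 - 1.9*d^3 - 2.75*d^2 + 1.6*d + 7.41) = -5.39*d^6 - 0.9*d^5 - 5.69*d^4 + 1.94*d^3 + 0.97*d^2 - 3.49*d - 7.8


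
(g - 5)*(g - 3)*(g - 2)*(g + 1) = g^4 - 9*g^3 + 21*g^2 + g - 30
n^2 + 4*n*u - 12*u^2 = (n - 2*u)*(n + 6*u)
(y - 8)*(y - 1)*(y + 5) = y^3 - 4*y^2 - 37*y + 40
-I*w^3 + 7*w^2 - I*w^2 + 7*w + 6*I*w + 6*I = (w + 1)*(w + 6*I)*(-I*w + 1)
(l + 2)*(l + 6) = l^2 + 8*l + 12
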